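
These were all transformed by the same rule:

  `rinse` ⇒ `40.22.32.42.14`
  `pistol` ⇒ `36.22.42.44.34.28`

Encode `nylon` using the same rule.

r(#18)→40 and i(#9)→22: differences scale by 2, so n = 2·pos + 4. With a=1..z=26, the number is 2·pos + 4.
On nylon: n=14→32, y=25→54, l=12→28, o=15→34, n=14→32.

32.54.28.34.32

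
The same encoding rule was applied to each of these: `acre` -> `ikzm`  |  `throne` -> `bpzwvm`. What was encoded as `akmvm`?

scene

It's a constant shift of +8 (ROT8).
Undoing it on akmvm: a−8=s, k−8=c, m−8=e, v−8=n, m−8=e.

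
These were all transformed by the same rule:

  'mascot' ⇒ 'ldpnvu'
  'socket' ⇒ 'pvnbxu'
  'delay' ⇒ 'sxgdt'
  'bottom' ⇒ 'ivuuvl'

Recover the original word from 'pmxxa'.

sheep

m(12)→l(11) and a(0)→d(3) fit y≡5x+3 (mod 26); the inverse of 5 mod 26 is 21. Treating letters as 0–25, the rule is x ↦ 5x + 3 (mod 26).
Undoing it on pmxxa: p(15)→21·(15−3)≡18=s; m(12)→21·(12−3)≡7=h; x(23)→21·(23−3)≡4=e; x(23)→21·(23−3)≡4=e; a(0)→21·(0−3)≡15=p (all mod 26).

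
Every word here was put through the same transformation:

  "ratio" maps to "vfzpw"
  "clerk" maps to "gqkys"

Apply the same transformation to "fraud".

jwgbl

Each letter shifts forward by (position + 4), i.e. 4, 5, 6, … — the shift grows by one for each successive letter.
Applying it to fraud: f+4=j, r+5=w, a+6=g, u+7=b, d+8=l.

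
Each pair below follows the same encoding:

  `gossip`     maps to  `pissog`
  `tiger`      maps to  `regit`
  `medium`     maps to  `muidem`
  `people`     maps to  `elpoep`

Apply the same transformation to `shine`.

enihs

The word is simply reversed.
For shine: reverse → enihs.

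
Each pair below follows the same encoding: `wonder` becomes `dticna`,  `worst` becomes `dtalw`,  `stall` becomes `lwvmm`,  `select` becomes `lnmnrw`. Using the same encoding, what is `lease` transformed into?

mnvln

This is an affine cipher: with a=0,…,z=25, each position x becomes (11x+21) mod 26.
Applying it to lease: l(11)→11·11+21≡12=m; e(4)→11·4+21≡13=n; a(0)→11·0+21≡21=v; s(18)→11·18+21≡11=l; e(4)→11·4+21≡13=n (all mod 26).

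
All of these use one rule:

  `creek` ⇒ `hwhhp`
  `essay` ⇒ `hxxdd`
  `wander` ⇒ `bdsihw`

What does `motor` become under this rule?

rryrw

The shift depends on letter class: consonant c→h is +5, but vowel e→h is +3. The rule splits by letter class: vowels +3, consonants +5.
On motor: m(cons)+5=r, o(vowel)+3=r, t(cons)+5=y, o(vowel)+3=r, r(cons)+5=w.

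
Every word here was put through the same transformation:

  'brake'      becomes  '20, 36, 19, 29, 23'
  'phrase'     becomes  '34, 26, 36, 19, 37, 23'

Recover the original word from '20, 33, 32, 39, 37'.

bonus

b is letter #2 and maps to 20: an offset of 18. Each letter is replaced by its alphabet position (a=1..z=26) + 18.
Reversing it on 20, 33, 32, 39, 37: 20→(20−18)÷1=2=b, 33→(33−18)÷1=15=o, 32→(32−18)÷1=14=n, 39→(39−18)÷1=21=u, 37→(37−18)÷1=19=s.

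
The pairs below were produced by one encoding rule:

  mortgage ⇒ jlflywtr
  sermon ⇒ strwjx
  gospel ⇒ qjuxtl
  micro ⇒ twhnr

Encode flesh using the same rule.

mxjqk

The output letters match the input read backwards, each shifted +5: mortgage reversed is egagtrom. The word is reversed, then every letter is shifted forward by 5.
For flesh: reverse → hself; then shift: h+5=m, s+5=x, e+5=j, l+5=q, f+5=k.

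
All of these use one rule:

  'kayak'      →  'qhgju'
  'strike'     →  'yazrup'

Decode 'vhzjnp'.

In kayak: k→q is +6, a→h is +7, y→g is +8, a→j is +9 — the shift increases by 1 each position. Letter i (0-indexed) is shifted by i+6, so successive shifts are 6, 7, 8, ….
Undoing it on vhzjnp: v−6=p, h−7=a, z−8=r, j−9=a, n−10=d, p−11=e.

parade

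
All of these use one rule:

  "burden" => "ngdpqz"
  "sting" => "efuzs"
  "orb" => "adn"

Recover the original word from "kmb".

Compare letters: b→n is +12, u→g is +12, r→d is +12 — a constant shift. Each letter is shifted forward by 12 in the alphabet (a Caesar shift of +12).
Decoding kmb: k−12=y, m−12=a, b−12=p.

yap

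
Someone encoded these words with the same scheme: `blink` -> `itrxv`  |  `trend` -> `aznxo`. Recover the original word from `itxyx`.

bloom

In blink: b→i is +7, l→t is +8, i→r is +9, n→x is +10 — the shift increases by 1 each position. Letter i (0-indexed) is shifted by i+7, so successive shifts are 7, 8, 9, ….
Decoding itxyx: i−7=b, t−8=l, x−9=o, y−10=o, x−11=m.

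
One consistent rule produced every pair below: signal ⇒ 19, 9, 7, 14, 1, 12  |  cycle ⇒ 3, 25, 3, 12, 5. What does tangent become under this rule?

Each letter is replaced by its alphabet position (a=1, b=2, …, z=26).
Applying it to tangent: t=20→20, a=1→1, n=14→14, g=7→7, e=5→5, n=14→14, t=20→20.

20, 1, 14, 7, 5, 14, 20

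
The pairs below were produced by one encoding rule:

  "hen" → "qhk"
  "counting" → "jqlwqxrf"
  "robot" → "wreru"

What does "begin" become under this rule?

Read the word backwards and shift each letter +3.
Applying it to begin: reverse → nigeb; then shift: n+3=q, i+3=l, g+3=j, e+3=h, b+3=e.

qljhe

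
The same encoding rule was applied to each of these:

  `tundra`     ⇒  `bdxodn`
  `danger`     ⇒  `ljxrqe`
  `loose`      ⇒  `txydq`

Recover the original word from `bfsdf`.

Each letter shifts forward by (position + 8), i.e. 8, 9, 10, … — the shift grows by one for each successive letter.
Decoding bfsdf: b−8=t, f−9=w, s−10=i, d−11=s, f−12=t.

twist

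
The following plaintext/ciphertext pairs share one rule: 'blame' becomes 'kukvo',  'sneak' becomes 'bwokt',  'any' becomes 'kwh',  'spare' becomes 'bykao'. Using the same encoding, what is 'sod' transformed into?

Vowels shift forward by 10 and consonants shift forward by 9.
For sod: s(cons)+9=b, o(vowel)+10=y, d(cons)+9=m.

bym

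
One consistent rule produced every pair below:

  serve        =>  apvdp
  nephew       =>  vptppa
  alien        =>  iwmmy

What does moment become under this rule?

uzqmyx

Shifts by position in serve: pos 0: s→a (+8), pos 1: e→p (+11), pos 2: r→v (+4), pos 3: v→d (+8), pos 4: e→p (+11) — repeating every 3. A repeating key of period 3 is used — shifts +8, +11, +4 over and over.
For moment: m+8=u, o+11=z, m+4=q, e+8=m, n+11=y, t+4=x.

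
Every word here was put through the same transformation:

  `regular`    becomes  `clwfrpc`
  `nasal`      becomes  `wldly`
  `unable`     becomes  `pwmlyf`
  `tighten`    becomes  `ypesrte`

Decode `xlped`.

The word is reversed, then every letter is shifted forward by 11.
Undoing it on xlped: shift back: x−11=m, l−11=a, p−11=e, e−11=t, d−11=s → maets; then reverse → steam.

steam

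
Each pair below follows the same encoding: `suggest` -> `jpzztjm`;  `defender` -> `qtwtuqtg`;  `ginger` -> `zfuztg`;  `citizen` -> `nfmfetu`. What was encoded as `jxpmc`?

south

s(18)→j(9) and u(20)→p(15) fit y≡3x+7 (mod 26); the inverse of 3 mod 26 is 9. This is an affine cipher: with a=0,…,z=25, each position x becomes (3x+7) mod 26.
Decoding jxpmc: j(9)→9·(9−7)≡18=s; x(23)→9·(23−7)≡14=o; p(15)→9·(15−7)≡20=u; m(12)→9·(12−7)≡19=t; c(2)→9·(2−7)≡7=h (all mod 26).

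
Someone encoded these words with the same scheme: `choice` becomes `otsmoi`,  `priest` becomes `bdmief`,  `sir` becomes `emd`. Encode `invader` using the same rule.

The rule splits by letter class: vowels +4, consonants +12.
On invader: i(vowel)+4=m, n(cons)+12=z, v(cons)+12=h, a(vowel)+4=e, d(cons)+12=p, e(vowel)+4=i, r(cons)+12=d.

mzhepid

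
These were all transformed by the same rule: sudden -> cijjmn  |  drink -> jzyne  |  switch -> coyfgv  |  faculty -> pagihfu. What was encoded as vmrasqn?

hexagon

s(18)→c(2) and u(20)→i(8) fit y≡3x+0 (mod 26); the inverse of 3 mod 26 is 9. Treating letters as 0–25, the rule is x ↦ 3x + 0 (mod 26).
Decoding vmrasqn: v(21)→9·(21−0)≡7=h; m(12)→9·(12−0)≡4=e; r(17)→9·(17−0)≡23=x; a(0)→9·(0−0)≡0=a; s(18)→9·(18−0)≡6=g; q(16)→9·(16−0)≡14=o; n(13)→9·(13−0)≡13=n (all mod 26).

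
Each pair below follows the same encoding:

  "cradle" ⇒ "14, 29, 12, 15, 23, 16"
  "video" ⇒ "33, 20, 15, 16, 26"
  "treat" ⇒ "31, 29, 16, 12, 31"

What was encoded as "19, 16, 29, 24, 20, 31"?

The number is (letter's place in the alphabet, a=1) + 11.
Undoing it on 19, 16, 29, 24, 20, 31: 19→(19−11)÷1=8=h, 16→(16−11)÷1=5=e, 29→(29−11)÷1=18=r, 24→(24−11)÷1=13=m, 20→(20−11)÷1=9=i, 31→(31−11)÷1=20=t.

hermit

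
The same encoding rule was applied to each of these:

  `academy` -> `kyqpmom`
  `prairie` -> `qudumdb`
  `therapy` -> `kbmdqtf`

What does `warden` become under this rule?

zqpdmi

The output letters match the input read backwards, each shifted +12: academy reversed is ymedaca. Read the word backwards and shift each letter +12.
For warden: reverse → nedraw; then shift: n+12=z, e+12=q, d+12=p, r+12=d, a+12=m, w+12=i.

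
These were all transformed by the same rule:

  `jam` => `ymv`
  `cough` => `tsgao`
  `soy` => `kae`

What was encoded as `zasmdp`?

dragon

The output letters match the input read backwards, each shifted +12: jam reversed is maj. Read the word backwards and shift each letter +12.
Decoding zasmdp: shift back: z−12=n, a−12=o, s−12=g, m−12=a, d−12=r, p−12=d → nogard; then reverse → dragon.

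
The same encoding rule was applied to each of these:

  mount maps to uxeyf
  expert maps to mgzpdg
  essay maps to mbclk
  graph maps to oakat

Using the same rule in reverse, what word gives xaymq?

In mount: m→u is +8, o→x is +9, u→e is +10, n→y is +11 — the shift increases by 1 each position. Letter i (0-indexed) is shifted by i+8, so successive shifts are 8, 9, 10, ….
Decoding xaymq: x−8=p, a−9=r, y−10=o, m−11=b, q−12=e.

probe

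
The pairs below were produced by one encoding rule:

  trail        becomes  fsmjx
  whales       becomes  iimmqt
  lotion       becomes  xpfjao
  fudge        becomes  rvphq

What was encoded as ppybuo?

domain

Shifts by position in trail: pos 0: t→f (+12), pos 1: r→s (+1), pos 2: a→m (+12), pos 3: i→j (+1) — repeating every 2. It's a Vigenère-style cipher with numeric key [12,1]: position i shifts by key[i mod 2].
Decoding ppybuo: p−12=d, p−1=o, y−12=m, b−1=a, u−12=i, o−1=n.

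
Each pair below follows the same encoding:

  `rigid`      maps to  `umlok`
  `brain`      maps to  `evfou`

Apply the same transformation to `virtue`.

In rigid: r→u is +3, i→m is +4, g→l is +5, i→o is +6 — the shift increases by 1 each position. The shift increases by 1 at each position, starting from +3: 3, 4, 5, ….
Applying it to virtue: v+3=y, i+4=m, r+5=w, t+6=z, u+7=b, e+8=m.

ymwzbm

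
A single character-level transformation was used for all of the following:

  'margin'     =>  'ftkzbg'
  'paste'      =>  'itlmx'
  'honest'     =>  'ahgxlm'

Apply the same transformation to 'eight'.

xbzam

This is a Caesar cipher with shift 19.
For eight: e+19=x, i+19=b, g+19=z, h+19=a, t+19=m.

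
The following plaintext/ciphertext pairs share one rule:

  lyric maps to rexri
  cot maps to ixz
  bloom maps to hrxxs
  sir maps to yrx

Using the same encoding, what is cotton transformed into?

The shift depends on letter class: consonant l→r is +6, but vowel i→r is +9. Two shifts are in play — +9 for a/e/i/o/u, +6 for every other letter.
On cotton: c(cons)+6=i, o(vowel)+9=x, t(cons)+6=z, t(cons)+6=z, o(vowel)+9=x, n(cons)+6=t.

ixzzxt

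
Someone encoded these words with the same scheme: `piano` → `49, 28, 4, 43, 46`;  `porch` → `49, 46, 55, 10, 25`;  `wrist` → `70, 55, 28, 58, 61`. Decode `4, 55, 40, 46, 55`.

armor

The formula is n = 3×(alphabet index, a=1) + 1.
Undoing it on 4, 55, 40, 46, 55: 4→(4−1)÷3=1=a, 55→(55−1)÷3=18=r, 40→(40−1)÷3=13=m, 46→(46−1)÷3=15=o, 55→(55−1)÷3=18=r.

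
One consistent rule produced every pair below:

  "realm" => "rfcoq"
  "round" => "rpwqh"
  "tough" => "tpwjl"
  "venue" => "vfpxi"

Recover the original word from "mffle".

media

Letter i (0-indexed) is shifted by i+0, so successive shifts are 0, 1, 2, ….
Reversing it on mffle: m−0=m, f−1=e, f−2=d, l−3=i, e−4=a.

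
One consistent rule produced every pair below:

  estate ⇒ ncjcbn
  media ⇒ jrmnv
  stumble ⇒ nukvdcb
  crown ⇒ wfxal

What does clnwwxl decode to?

The output letters match the input read backwards, each shifted +9: estate reversed is etatse. The word is reversed, then every letter is shifted forward by 9.
Undoing it on clnwwxl: shift back: c−9=t, l−9=c, n−9=e, w−9=n, w−9=n, x−9=o, l−9=c → tcennoc; then reverse → connect.

connect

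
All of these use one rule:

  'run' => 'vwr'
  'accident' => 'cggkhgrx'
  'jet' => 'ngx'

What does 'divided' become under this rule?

hkzkhgh

Two shifts are in play — +2 for a/e/i/o/u, +4 for every other letter.
On divided: d(cons)+4=h, i(vowel)+2=k, v(cons)+4=z, i(vowel)+2=k, d(cons)+4=h, e(vowel)+2=g, d(cons)+4=h.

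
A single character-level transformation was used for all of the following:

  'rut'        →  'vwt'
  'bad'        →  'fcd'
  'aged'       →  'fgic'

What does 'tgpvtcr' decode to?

partner

The output letters match the input read backwards, each shifted +2: rut reversed is tur. Two steps: reverse the string, then apply a Caesar shift of +2.
Reversing it on tgpvtcr: shift back: t−2=r, g−2=e, p−2=n, v−2=t, t−2=r, c−2=a, r−2=p → rentrap; then reverse → partner.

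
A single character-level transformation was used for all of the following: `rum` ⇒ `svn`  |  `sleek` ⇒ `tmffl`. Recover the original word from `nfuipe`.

Compare letters: r→s is +1, u→v is +1, m→n is +1 — a constant shift. This is a Caesar cipher with shift 1.
Undoing it on nfuipe: n−1=m, f−1=e, u−1=t, i−1=h, p−1=o, e−1=d.

method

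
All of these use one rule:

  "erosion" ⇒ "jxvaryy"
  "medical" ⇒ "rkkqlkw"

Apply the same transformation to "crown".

hxvew

In erosion: e→j is +5, r→x is +6, o→v is +7, s→a is +8 — the shift increases by 1 each position. Each letter shifts forward by (position + 5), i.e. 5, 6, 7, … — the shift grows by one for each successive letter.
For crown: c+5=h, r+6=x, o+7=v, w+8=e, n+9=w.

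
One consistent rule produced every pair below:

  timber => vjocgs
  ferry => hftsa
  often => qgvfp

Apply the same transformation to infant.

Shifts by position in timber: pos 0: t→v (+2), pos 1: i→j (+1), pos 2: m→o (+2), pos 3: b→c (+1) — repeating every 2. A repeating key of period 2 is used — shifts +2, +1 over and over.
For infant: i+2=k, n+1=o, f+2=h, a+1=b, n+2=p, t+1=u.

kohbpu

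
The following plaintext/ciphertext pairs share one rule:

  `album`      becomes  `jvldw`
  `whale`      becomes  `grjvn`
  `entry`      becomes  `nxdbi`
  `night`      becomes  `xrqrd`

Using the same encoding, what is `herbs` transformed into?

The shift depends on letter class: consonant l→v is +10, but vowel a→j is +9. The rule splits by letter class: vowels +9, consonants +10.
Applying it to herbs: h(cons)+10=r, e(vowel)+9=n, r(cons)+10=b, b(cons)+10=l, s(cons)+10=c.

rnblc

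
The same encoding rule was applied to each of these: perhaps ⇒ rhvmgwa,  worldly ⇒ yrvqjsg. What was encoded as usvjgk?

spread

In perhaps: p→r is +2, e→h is +3, r→v is +4, h→m is +5 — the shift increases by 1 each position. The shift increases by 1 at each position, starting from +2: 2, 3, 4, ….
Reversing it on usvjgk: u−2=s, s−3=p, v−4=r, j−5=e, g−6=a, k−7=d.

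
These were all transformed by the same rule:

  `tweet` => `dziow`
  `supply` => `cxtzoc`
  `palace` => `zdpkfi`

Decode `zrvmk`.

The shifts repeat in a cycle of length 3: positions 0,1,… shift by +10, +3, +4, then the pattern repeats.
Undoing it on zrvmk: z−10=p, r−3=o, v−4=r, m−10=c, k−3=h.

porch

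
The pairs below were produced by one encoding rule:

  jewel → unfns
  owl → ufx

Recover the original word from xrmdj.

audio

The output letters match the input read backwards, each shifted +9: jewel reversed is lewej. Read the word backwards and shift each letter +9.
Decoding xrmdj: shift back: x−9=o, r−9=i, m−9=d, d−9=u, j−9=a → oidua; then reverse → audio.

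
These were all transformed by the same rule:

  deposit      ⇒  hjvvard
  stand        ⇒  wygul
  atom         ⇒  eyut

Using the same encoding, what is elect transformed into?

iqkjb

In deposit: d→h is +4, e→j is +5, p→v is +6, o→v is +7 — the shift increases by 1 each position. Letter i (0-indexed) is shifted by i+4, so successive shifts are 4, 5, 6, ….
For elect: e+4=i, l+5=q, e+6=k, c+7=j, t+8=b.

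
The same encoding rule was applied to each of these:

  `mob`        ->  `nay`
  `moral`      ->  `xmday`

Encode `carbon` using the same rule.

zandmo

Two steps: reverse the string, then apply a Caesar shift of +12.
On carbon: reverse → nobrac; then shift: n+12=z, o+12=a, b+12=n, r+12=d, a+12=m, c+12=o.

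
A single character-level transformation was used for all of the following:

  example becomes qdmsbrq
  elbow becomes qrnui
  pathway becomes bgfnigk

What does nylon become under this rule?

Shifts by position in example: pos 0: e→q (+12), pos 1: x→d (+6), pos 2: a→m (+12), pos 3: m→s (+6) — repeating every 2. The shifts repeat in a cycle of length 2: positions 0,1,… shift by +12, +6, then the pattern repeats.
For nylon: n+12=z, y+6=e, l+12=x, o+6=u, n+12=z.

zexuz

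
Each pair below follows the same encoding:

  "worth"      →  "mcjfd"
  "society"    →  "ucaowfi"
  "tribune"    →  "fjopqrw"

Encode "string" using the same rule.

w(22)→m(12) and o(14)→c(2) fit y≡11x+4 (mod 26); the inverse of 11 mod 26 is 19. Each letter's alphabet position (a=0..z=25) is mapped through 11·x+4 mod 26 — an affine cipher.
For string: s(18)→11·18+4≡20=u; t(19)→11·19+4≡5=f; r(17)→11·17+4≡9=j; i(8)→11·8+4≡14=o; n(13)→11·13+4≡17=r; g(6)→11·6+4≡18=s (all mod 26).

ufjors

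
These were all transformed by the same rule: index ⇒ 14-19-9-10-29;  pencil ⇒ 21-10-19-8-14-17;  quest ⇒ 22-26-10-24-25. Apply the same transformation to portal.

21-20-23-25-6-17

i is letter #9 and maps to 14: an offset of 5. Letters become their 1-based position plus 5 (so a→6, b→7, …).
On portal: p=16→21, o=15→20, r=18→23, t=20→25, a=1→6, l=12→17.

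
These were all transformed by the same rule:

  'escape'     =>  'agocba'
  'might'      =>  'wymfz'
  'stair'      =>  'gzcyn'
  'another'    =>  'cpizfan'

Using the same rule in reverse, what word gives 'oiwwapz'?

comment

e(4)→a(0) and s(18)→g(6) fit y≡19x+2 (mod 26); the inverse of 19 mod 26 is 11. This is an affine cipher: with a=0,…,z=25, each position x becomes (19x+2) mod 26.
Decoding oiwwapz: o(14)→11·(14−2)≡2=c; i(8)→11·(8−2)≡14=o; w(22)→11·(22−2)≡12=m; w(22)→11·(22−2)≡12=m; a(0)→11·(0−2)≡4=e; p(15)→11·(15−2)≡13=n; z(25)→11·(25−2)≡19=t (all mod 26).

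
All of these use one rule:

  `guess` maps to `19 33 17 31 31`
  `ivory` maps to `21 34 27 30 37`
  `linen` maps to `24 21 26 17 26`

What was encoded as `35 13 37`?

way

g is letter #7 and maps to 19: an offset of 12. The number is (letter's place in the alphabet, a=1) + 12.
Decoding 35 13 37: 35→(35−12)÷1=23=w, 13→(13−12)÷1=1=a, 37→(37−12)÷1=25=y.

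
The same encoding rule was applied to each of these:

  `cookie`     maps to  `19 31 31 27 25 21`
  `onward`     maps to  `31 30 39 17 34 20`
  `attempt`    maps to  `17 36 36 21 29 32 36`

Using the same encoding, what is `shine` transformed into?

c is letter #3 and maps to 19: an offset of 16. Letters become their 1-based position plus 16 (so a→17, b→18, …).
On shine: s=19→35, h=8→24, i=9→25, n=14→30, e=5→21.

35 24 25 30 21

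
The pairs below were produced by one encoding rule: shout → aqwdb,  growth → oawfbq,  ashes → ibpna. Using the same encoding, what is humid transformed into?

A repeating key of period 2 is used — shifts +8, +9 over and over.
On humid: h+8=p, u+9=d, m+8=u, i+9=r, d+8=l.

pdurl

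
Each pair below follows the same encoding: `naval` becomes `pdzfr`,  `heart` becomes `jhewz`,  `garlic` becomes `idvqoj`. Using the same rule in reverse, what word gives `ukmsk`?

In naval: n→p is +2, a→d is +3, v→z is +4, a→f is +5 — the shift increases by 1 each position. The shift increases by 1 at each position, starting from +2: 2, 3, 4, ….
Decoding ukmsk: u−2=s, k−3=h, m−4=i, s−5=n, k−6=e.

shine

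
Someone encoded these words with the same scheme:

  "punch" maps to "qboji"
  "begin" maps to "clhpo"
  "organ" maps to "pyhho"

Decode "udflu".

The shifts repeat in a cycle of length 2: positions 0,1,… shift by +1, +7, then the pattern repeats.
Reversing it on udflu: u−1=t, d−7=w, f−1=e, l−7=e, u−1=t.

tweet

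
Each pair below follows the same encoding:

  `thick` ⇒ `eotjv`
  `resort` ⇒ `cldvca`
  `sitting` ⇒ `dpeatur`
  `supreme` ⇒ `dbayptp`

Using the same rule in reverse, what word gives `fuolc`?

Shifts by position in thick: pos 0: t→e (+11), pos 1: h→o (+7), pos 2: i→t (+11), pos 3: c→j (+7) — repeating every 2. The shifts repeat in a cycle of length 2: positions 0,1,… shift by +11, +7, then the pattern repeats.
Undoing it on fuolc: f−11=u, u−7=n, o−11=d, l−7=e, c−11=r.

under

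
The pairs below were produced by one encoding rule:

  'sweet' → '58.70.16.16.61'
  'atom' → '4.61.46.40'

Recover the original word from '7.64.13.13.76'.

buddy

s(#19)→58 and w(#23)→70: differences scale by 3, so n = 3·pos + 1. The formula is n = 3×(alphabet index, a=1) + 1.
Decoding 7.64.13.13.76: 7→(7−1)÷3=2=b, 64→(64−1)÷3=21=u, 13→(13−1)÷3=4=d, 13→(13−1)÷3=4=d, 76→(76−1)÷3=25=y.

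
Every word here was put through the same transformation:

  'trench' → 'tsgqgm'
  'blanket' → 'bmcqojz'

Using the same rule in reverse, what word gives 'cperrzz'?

Letter i (0-indexed) is shifted by i+0, so successive shifts are 0, 1, 2, ….
Undoing it on cperrzz: c−0=c, p−1=o, e−2=c, r−3=o, r−4=n, z−5=u, z−6=t.

coconut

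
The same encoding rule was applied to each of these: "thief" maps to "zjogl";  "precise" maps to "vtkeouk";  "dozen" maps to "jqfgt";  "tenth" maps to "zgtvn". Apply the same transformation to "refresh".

A repeating key of period 2 is used — shifts +6, +2 over and over.
For refresh: r+6=x, e+2=g, f+6=l, r+2=t, e+6=k, s+2=u, h+6=n.

xgltkun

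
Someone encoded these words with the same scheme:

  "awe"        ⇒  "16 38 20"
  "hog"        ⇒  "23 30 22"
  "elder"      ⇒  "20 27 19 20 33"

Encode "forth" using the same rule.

21 30 33 35 23

a is letter #1 and maps to 16: an offset of 15. Letters become their 1-based position plus 15 (so a→16, b→17, …).
Applying it to forth: f=6→21, o=15→30, r=18→33, t=20→35, h=8→23.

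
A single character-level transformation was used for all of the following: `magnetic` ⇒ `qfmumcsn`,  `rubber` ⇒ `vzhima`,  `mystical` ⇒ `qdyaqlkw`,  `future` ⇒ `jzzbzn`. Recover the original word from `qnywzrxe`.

misprint

In magnetic: m→q is +4, a→f is +5, g→m is +6, n→u is +7 — the shift increases by 1 each position. Letter i (0-indexed) is shifted by i+4, so successive shifts are 4, 5, 6, ….
Reversing it on qnywzrxe: q−4=m, n−5=i, y−6=s, w−7=p, z−8=r, r−9=i, x−10=n, e−11=t.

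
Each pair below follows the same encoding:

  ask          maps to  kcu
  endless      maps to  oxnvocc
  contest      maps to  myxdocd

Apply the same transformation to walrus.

gkvbec

This is a Caesar cipher with shift 10.
On walrus: w+10=g, a+10=k, l+10=v, r+10=b, u+10=e, s+10=c.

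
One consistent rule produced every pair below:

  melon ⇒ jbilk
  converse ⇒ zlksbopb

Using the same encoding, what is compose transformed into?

It's a constant shift of +23 (ROT23).
On compose: c+23=z, o+23=l, m+23=j, p+23=m, o+23=l, s+23=p, e+23=b.

zljmlpb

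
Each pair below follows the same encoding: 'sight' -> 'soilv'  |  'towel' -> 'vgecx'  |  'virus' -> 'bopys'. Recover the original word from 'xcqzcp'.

leader

This is an affine cipher: with a=0,…,z=25, each position x becomes (3x+16) mod 26.
Reversing it on xcqzcp: x(23)→9·(23−16)≡11=l; c(2)→9·(2−16)≡4=e; q(16)→9·(16−16)≡0=a; z(25)→9·(25−16)≡3=d; c(2)→9·(2−16)≡4=e; p(15)→9·(15−16)≡17=r (all mod 26).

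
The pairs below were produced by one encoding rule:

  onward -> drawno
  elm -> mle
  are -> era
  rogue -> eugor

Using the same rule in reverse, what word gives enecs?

scene

The output letters match the input read backwards: onward reversed is drawno. The word is simply reversed.
Reversing it on enecs: then reverse → scene.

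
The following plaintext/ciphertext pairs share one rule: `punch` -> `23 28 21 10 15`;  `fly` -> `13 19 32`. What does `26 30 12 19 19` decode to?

Letters become their 1-based position plus 7 (so a→8, b→9, …).
Decoding 26 30 12 19 19: 26→(26−7)÷1=19=s, 30→(30−7)÷1=23=w, 12→(12−7)÷1=5=e, 19→(19−7)÷1=12=l, 19→(19−7)÷1=12=l.

swell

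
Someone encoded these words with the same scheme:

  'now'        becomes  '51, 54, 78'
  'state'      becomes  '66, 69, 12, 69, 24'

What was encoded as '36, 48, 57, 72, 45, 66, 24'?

n(#14)→51 and o(#15)→54: differences scale by 3, so n = 3·pos + 9. With a=1..z=26, the number is 3·pos + 9.
Undoing it on 36, 48, 57, 72, 45, 66, 24: 36→(36−9)÷3=9=i, 48→(48−9)÷3=13=m, 57→(57−9)÷3=16=p, 72→(72−9)÷3=21=u, 45→(45−9)÷3=12=l, 66→(66−9)÷3=19=s, 24→(24−9)÷3=5=e.

impulse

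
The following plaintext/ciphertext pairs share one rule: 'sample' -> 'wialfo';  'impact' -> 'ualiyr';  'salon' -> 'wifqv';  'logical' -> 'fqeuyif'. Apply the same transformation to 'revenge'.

Treating letters as 0–25, the rule is x ↦ 21x + 8 (mod 26).
For revenge: r(17)→21·17+8≡1=b; e(4)→21·4+8≡14=o; v(21)→21·21+8≡7=h; e(4)→21·4+8≡14=o; n(13)→21·13+8≡21=v; g(6)→21·6+8≡4=e; e(4)→21·4+8≡14=o (all mod 26).

bohoveo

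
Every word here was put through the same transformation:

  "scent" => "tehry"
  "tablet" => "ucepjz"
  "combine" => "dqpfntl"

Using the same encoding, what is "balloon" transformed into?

ccoptuu

In scent: s→t is +1, c→e is +2, e→h is +3, n→r is +4 — the shift increases by 1 each position. Letter i (0-indexed) is shifted by i+1, so successive shifts are 1, 2, 3, ….
For balloon: b+1=c, a+2=c, l+3=o, l+4=p, o+5=t, o+6=u, n+7=u.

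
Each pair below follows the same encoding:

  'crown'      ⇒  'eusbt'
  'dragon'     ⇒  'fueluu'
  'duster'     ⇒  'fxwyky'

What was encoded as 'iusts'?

In crown: c→e is +2, r→u is +3, o→s is +4, w→b is +5 — the shift increases by 1 each position. Each letter shifts forward by (position + 2), i.e. 2, 3, 4, … — the shift grows by one for each successive letter.
Undoing it on iusts: i−2=g, u−3=r, s−4=o, t−5=o, s−6=m.

groom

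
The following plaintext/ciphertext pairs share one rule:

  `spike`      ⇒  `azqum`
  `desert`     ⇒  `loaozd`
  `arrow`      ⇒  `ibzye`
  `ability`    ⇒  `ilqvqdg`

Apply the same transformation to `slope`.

The shifts repeat in a cycle of length 2: positions 0,1,… shift by +8, +10, then the pattern repeats.
For slope: s+8=a, l+10=v, o+8=w, p+10=z, e+8=m.

avwzm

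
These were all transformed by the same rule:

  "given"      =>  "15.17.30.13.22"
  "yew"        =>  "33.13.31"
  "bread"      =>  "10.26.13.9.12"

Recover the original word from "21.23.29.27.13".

g is letter #7 and maps to 15: an offset of 8. Letters become their 1-based position plus 8 (so a→9, b→10, …).
Reversing it on 21.23.29.27.13: 21→(21−8)÷1=13=m, 23→(23−8)÷1=15=o, 29→(29−8)÷1=21=u, 27→(27−8)÷1=19=s, 13→(13−8)÷1=5=e.

mouse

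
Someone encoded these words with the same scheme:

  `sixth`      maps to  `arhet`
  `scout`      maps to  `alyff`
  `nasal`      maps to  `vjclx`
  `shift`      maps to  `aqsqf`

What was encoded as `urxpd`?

miner

In sixth: s→a is +8, i→r is +9, x→h is +10, t→e is +11 — the shift increases by 1 each position. Each letter shifts forward by (position + 8), i.e. 8, 9, 10, … — the shift grows by one for each successive letter.
Decoding urxpd: u−8=m, r−9=i, x−10=n, p−11=e, d−12=r.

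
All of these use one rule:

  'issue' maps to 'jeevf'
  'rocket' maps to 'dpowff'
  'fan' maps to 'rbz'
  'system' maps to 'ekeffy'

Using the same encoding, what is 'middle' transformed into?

yjppxf

The shift depends on letter class: consonant s→e is +12, but vowel i→j is +1. The rule splits by letter class: vowels +1, consonants +12.
Applying it to middle: m(cons)+12=y, i(vowel)+1=j, d(cons)+12=p, d(cons)+12=p, l(cons)+12=x, e(vowel)+1=f.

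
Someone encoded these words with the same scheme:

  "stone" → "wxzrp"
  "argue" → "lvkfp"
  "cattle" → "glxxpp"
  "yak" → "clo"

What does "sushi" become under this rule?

The shift depends on letter class: consonant s→w is +4, but vowel o→z is +11. The rule splits by letter class: vowels +11, consonants +4.
On sushi: s(cons)+4=w, u(vowel)+11=f, s(cons)+4=w, h(cons)+4=l, i(vowel)+11=t.

wfwlt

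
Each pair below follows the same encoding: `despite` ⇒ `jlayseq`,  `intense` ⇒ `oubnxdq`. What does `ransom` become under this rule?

Letter i (0-indexed) is shifted by i+6, so successive shifts are 6, 7, 8, ….
On ransom: r+6=x, a+7=h, n+8=v, s+9=b, o+10=y, m+11=x.

xhvbyx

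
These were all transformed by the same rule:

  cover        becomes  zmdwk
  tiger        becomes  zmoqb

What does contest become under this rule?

The output letters match the input read backwards, each shifted +8: cover reversed is revoc. Two steps: reverse the string, then apply a Caesar shift of +8.
Applying it to contest: reverse → tsetnoc; then shift: t+8=b, s+8=a, e+8=m, t+8=b, n+8=v, o+8=w, c+8=k.

bambvwk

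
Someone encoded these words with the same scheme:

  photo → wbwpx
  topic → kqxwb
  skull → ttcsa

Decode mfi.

axe

The output letters match the input read backwards, each shifted +8: photo reversed is otohp. Two steps: reverse the string, then apply a Caesar shift of +8.
Decoding mfi: shift back: m−8=e, f−8=x, i−8=a → exa; then reverse → axe.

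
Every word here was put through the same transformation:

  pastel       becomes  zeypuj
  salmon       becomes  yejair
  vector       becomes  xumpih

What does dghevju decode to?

durable

Treating letters as 0–25, the rule is x ↦ 17x + 4 (mod 26).
Undoing it on dghevju: d(3)→23·(3−4)≡3=d; g(6)→23·(6−4)≡20=u; h(7)→23·(7−4)≡17=r; e(4)→23·(4−4)≡0=a; v(21)→23·(21−4)≡1=b; j(9)→23·(9−4)≡11=l; u(20)→23·(20−4)≡4=e (all mod 26).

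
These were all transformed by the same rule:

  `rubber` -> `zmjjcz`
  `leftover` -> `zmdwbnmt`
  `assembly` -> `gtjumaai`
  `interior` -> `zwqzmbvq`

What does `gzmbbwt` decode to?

Read the word backwards and shift each letter +8.
Reversing it on gzmbbwt: shift back: g−8=y, z−8=r, m−8=e, b−8=t, b−8=t, w−8=o, t−8=l → yrettol; then reverse → lottery.

lottery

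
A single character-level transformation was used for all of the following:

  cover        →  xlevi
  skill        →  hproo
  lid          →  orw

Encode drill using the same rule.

Each pair mirrors across the alphabet (c↔x, o↔l, v↔e): positions sum to 25. This is the alphabet-reversal cipher (Atbash): a becomes z, b becomes y, etc.
For drill: d↔w, r↔i, i↔r, l↔o, l↔o.

wiroo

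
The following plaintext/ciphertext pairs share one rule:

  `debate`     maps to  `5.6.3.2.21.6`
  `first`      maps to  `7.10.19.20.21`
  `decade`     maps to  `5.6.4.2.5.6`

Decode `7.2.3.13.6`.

d is letter #4 and maps to 5: an offset of 1. Letters become their 1-based position plus 1 (so a→2, b→3, …).
Reversing it on 7.2.3.13.6: 7→(7−1)÷1=6=f, 2→(2−1)÷1=1=a, 3→(3−1)÷1=2=b, 13→(13−1)÷1=12=l, 6→(6−1)÷1=5=e.

fable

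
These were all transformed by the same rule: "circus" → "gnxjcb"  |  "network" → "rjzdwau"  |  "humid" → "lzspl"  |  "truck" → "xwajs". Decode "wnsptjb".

In circus: c→g is +4, i→n is +5, r→x is +6, c→j is +7 — the shift increases by 1 each position. The shift increases by 1 at each position, starting from +4: 4, 5, 6, ….
Reversing it on wnsptjb: w−4=s, n−5=i, s−6=m, p−7=i, t−8=l, j−9=a, b−10=r.

similar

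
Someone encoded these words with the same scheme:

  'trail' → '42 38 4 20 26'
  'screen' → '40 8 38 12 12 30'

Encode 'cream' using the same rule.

t(#20)→42 and r(#18)→38: differences scale by 2, so n = 2·pos + 2. With a=1..z=26, the number is 2·pos + 2.
On cream: c=3→8, r=18→38, e=5→12, a=1→4, m=13→28.

8 38 12 4 28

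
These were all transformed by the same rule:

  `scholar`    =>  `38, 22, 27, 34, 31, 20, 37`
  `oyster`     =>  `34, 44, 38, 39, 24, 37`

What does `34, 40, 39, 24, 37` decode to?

outer

s is letter #19 and maps to 38: an offset of 19. Each letter is replaced by its alphabet position (a=1..z=26) + 19.
Decoding 34, 40, 39, 24, 37: 34→(34−19)÷1=15=o, 40→(40−19)÷1=21=u, 39→(39−19)÷1=20=t, 24→(24−19)÷1=5=e, 37→(37−19)÷1=18=r.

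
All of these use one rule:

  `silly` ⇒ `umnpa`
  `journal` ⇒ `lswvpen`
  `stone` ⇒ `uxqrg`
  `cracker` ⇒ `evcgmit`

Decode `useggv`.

Shifts by position in silly: pos 0: s→u (+2), pos 1: i→m (+4), pos 2: l→n (+2), pos 3: l→p (+4) — repeating every 2. It's a Vigenère-style cipher with numeric key [2,4]: position i shifts by key[i mod 2].
Undoing it on useggv: u−2=s, s−4=o, e−2=c, g−4=c, g−2=e, v−4=r.

soccer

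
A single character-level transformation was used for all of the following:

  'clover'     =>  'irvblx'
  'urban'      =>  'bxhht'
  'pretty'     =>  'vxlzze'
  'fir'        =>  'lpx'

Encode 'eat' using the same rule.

lhz

Two shifts are in play — +7 for a/e/i/o/u, +6 for every other letter.
On eat: e(vowel)+7=l, a(vowel)+7=h, t(cons)+6=z.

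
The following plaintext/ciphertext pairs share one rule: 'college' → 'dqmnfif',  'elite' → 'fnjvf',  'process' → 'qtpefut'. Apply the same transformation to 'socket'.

Shifts by position in college: pos 0: c→d (+1), pos 1: o→q (+2), pos 2: l→m (+1), pos 3: l→n (+2) — repeating every 2. The shifts repeat in a cycle of length 2: positions 0,1,… shift by +1, +2, then the pattern repeats.
For socket: s+1=t, o+2=q, c+1=d, k+2=m, e+1=f, t+2=v.

tqdmfv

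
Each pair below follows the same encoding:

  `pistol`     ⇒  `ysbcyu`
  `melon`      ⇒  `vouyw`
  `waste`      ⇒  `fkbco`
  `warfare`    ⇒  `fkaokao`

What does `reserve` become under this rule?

The shift depends on letter class: consonant p→y is +9, but vowel i→s is +10. The rule splits by letter class: vowels +10, consonants +9.
Applying it to reserve: r(cons)+9=a, e(vowel)+10=o, s(cons)+9=b, e(vowel)+10=o, r(cons)+9=a, v(cons)+9=e, e(vowel)+10=o.

aoboaeo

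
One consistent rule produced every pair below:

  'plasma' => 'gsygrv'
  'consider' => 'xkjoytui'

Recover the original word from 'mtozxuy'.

sorting

The output letters match the input read backwards, each shifted +6: plasma reversed is amsalp. Read the word backwards and shift each letter +6.
Undoing it on mtozxuy: shift back: m−6=g, t−6=n, o−6=i, z−6=t, x−6=r, u−6=o, y−6=s → gnitros; then reverse → sorting.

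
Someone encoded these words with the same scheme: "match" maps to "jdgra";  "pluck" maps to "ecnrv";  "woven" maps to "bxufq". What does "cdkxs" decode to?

m(12)→j(9) and a(0)→d(3) fit y≡7x+3 (mod 26); the inverse of 7 mod 26 is 15. This is an affine cipher: with a=0,…,z=25, each position x becomes (7x+3) mod 26.
Decoding cdkxs: c(2)→15·(2−3)≡11=l; d(3)→15·(3−3)≡0=a; k(10)→15·(10−3)≡1=b; x(23)→15·(23−3)≡14=o; s(18)→15·(18−3)≡17=r (all mod 26).

labor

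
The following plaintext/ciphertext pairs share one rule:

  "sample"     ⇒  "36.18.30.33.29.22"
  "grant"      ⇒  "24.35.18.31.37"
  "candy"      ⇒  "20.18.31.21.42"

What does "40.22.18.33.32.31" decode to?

weapon

s is letter #19 and maps to 36: an offset of 17. Letters become their 1-based position plus 17 (so a→18, b→19, …).
Decoding 40.22.18.33.32.31: 40→(40−17)÷1=23=w, 22→(22−17)÷1=5=e, 18→(18−17)÷1=1=a, 33→(33−17)÷1=16=p, 32→(32−17)÷1=15=o, 31→(31−17)÷1=14=n.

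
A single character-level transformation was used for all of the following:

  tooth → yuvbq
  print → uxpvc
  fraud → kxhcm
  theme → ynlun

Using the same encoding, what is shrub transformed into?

xnyck

In tooth: t→y is +5, o→u is +6, o→v is +7, t→b is +8 — the shift increases by 1 each position. Letter i (0-indexed) is shifted by i+5, so successive shifts are 5, 6, 7, ….
For shrub: s+5=x, h+6=n, r+7=y, u+8=c, b+9=k.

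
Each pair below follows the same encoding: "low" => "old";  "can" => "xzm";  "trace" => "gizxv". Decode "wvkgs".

Each pair mirrors across the alphabet (l↔o, o↔l, w↔d): positions sum to 25. Each letter is replaced by its mirror in the alphabet: a↔z, b↔y, c↔x, and so on (the Atbash cipher).
Undoing it on wvkgs: w↔d, v↔e, k↔p, g↔t, s↔h.

depth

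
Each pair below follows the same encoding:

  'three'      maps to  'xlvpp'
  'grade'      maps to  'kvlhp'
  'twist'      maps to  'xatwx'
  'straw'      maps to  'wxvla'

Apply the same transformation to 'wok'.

The shift depends on letter class: consonant t→x is +4, but vowel e→p is +11. Vowels shift forward by 11 and consonants shift forward by 4.
Applying it to wok: w(cons)+4=a, o(vowel)+11=z, k(cons)+4=o.

azo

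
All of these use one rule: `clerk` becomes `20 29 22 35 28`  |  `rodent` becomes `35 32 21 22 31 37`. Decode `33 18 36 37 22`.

paste

c is letter #3 and maps to 20: an offset of 17. Each letter is replaced by its alphabet position (a=1..z=26) + 17.
Decoding 33 18 36 37 22: 33→(33−17)÷1=16=p, 18→(18−17)÷1=1=a, 36→(36−17)÷1=19=s, 37→(37−17)÷1=20=t, 22→(22−17)÷1=5=e.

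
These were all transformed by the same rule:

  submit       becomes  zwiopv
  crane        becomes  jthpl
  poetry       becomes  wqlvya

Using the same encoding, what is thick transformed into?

ajper

Shifts by position in submit: pos 0: s→z (+7), pos 1: u→w (+2), pos 2: b→i (+7), pos 3: m→o (+2) — repeating every 2. The shifts repeat in a cycle of length 2: positions 0,1,… shift by +7, +2, then the pattern repeats.
Applying it to thick: t+7=a, h+2=j, i+7=p, c+2=e, k+7=r.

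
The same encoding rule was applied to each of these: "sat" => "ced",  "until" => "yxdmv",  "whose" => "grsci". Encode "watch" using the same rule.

gedmr

The shift depends on letter class: consonant s→c is +10, but vowel a→e is +4. Two shifts are in play — +4 for a/e/i/o/u, +10 for every other letter.
On watch: w(cons)+10=g, a(vowel)+4=e, t(cons)+10=d, c(cons)+10=m, h(cons)+10=r.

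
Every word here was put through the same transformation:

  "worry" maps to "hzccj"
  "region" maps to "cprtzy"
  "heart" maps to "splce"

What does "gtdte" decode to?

Compare letters: w→h is +11, o→z is +11, r→c is +11 — a constant shift. Every letter moves 11 places later in the alphabet, wrapping around z→a.
Decoding gtdte: g−11=v, t−11=i, d−11=s, t−11=i, e−11=t.

visit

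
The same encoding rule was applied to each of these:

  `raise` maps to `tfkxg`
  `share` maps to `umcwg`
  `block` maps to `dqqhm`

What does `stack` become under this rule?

uychm

Shifts by position in raise: pos 0: r→t (+2), pos 1: a→f (+5), pos 2: i→k (+2), pos 3: s→x (+5) — repeating every 2. The shifts repeat in a cycle of length 2: positions 0,1,… shift by +2, +5, then the pattern repeats.
For stack: s+2=u, t+5=y, a+2=c, c+5=h, k+2=m.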